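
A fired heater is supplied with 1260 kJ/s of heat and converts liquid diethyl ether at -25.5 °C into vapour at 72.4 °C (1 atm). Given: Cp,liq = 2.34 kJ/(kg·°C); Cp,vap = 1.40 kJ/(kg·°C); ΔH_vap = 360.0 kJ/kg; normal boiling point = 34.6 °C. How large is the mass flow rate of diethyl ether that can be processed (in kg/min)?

Δh = 2.34×(34.6−-25.5) + 360.0 + 1.40×(72.4−34.6) = 553.55 kJ/kg
Q = 1260 kJ/s = 1260 kJ/s = 75600 kJ/min
ṁ = Q/Δh = 75600 / 553.55 = 136.57 kg/min

ṁ = 137 kg/min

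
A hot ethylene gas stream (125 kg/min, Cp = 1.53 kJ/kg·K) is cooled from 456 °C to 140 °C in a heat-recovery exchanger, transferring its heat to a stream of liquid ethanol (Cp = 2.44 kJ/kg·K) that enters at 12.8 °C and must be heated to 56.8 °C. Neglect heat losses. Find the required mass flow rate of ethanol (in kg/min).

ṁ_c = 563 kg/min

Heat released by hot stream: Q = 125 × 1.53 × (456 − 140) = 60435 kJ/min
Energy balance on cold side (adiabatic exchanger): Q = ṁ_c·Cp_c·(T_c,out − T_c,in)
ṁ_c = 60435 / [2.44 × (56.8 − 12.8)] = 562.92 kg/min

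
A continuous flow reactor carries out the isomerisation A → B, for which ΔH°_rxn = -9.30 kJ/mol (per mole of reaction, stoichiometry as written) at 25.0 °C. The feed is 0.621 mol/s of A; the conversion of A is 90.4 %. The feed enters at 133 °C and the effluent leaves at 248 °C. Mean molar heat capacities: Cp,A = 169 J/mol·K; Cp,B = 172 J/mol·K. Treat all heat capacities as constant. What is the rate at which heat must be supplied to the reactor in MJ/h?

Extent of reaction ξ = 0.904 × 0.621 = 0.56138 mol/s
Reaction term: ξ·ΔH°_rxn = 0.56138 × -9.30 = -5.2209 kJ/s
Sensible, feed 133→25 °C: -11.334 kJ/s
Outlet flows (mol/s): A 0.059616, B 0.56138
Sensible, products 25→248 °C: 23.779 kJ/s
Q = ΔH = 7.2238 kJ/s = 7.2238 kW
Heat supplied = 26.006 MJ/h

Q_in = 26.0 MJ/h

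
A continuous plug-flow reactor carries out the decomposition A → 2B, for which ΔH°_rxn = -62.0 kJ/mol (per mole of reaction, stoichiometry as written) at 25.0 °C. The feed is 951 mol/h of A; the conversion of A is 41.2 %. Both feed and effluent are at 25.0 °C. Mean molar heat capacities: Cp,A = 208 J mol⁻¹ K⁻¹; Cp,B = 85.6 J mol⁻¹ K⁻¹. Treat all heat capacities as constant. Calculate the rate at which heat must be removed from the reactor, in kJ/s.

Extent of reaction ξ = 0.412 × 951 = 391.81 mol/h
Reaction term: ξ·ΔH°_rxn = 391.81 × -62.0 = -24292 kJ/h
Q = ΔH = -24292 kJ/h = -6.7479 kW
Heat removed = 6.7479 kJ/s

Q_out = 6.75 kJ/s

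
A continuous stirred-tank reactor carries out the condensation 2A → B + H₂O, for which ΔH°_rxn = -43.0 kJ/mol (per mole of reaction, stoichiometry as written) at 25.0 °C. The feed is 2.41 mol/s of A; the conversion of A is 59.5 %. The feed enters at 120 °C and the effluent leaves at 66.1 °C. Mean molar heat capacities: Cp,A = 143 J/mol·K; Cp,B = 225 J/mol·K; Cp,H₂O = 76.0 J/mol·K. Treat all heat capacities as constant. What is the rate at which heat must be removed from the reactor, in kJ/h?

Extent of reaction ξ = 0.595 × 2.41 / 2 = 0.71698 mol/s
Reaction term: ξ·ΔH°_rxn = 0.71698 × -43.0 = -30.83 kJ/s
Sensible, feed 120→25 °C: -32.74 kJ/s
Outlet flows (mol/s): A 0.97605, B 0.71698, H₂O 0.71698
Sensible, products 25→66.1 °C: 14.606 kJ/s
Q = ΔH = -48.963 kJ/s = -48.963 kW
Heat removed = 176270 kJ/h

Q_out = 176000 kJ/h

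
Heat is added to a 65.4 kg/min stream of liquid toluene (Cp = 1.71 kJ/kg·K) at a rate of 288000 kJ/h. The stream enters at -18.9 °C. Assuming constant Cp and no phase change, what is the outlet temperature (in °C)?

Q = 288000 kJ/h = 4800 kJ/min
ΔT = Q/(ṁ·Cp) = 4800/(65.4×1.71) = 42.921 K
T_out = -18.9 + 42.921 = 24.021 °C

T_out = 24.0 °C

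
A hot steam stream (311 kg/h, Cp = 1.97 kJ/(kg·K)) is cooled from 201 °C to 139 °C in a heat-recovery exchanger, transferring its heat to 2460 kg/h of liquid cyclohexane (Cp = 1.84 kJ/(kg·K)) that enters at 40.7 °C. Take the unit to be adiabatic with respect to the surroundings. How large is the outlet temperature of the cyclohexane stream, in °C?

T_c,out = 49.1 °C

Heat released by hot stream: Q = 311 × 1.97 × (201 − 139) = 37986 kJ/h
Energy balance on cold side (adiabatic exchanger): Q = ṁ_c·Cp_c·(T_c,out − T_c,in)
T_c,out = 40.7 + 37986/(2460 × 1.84) = 49.092 °C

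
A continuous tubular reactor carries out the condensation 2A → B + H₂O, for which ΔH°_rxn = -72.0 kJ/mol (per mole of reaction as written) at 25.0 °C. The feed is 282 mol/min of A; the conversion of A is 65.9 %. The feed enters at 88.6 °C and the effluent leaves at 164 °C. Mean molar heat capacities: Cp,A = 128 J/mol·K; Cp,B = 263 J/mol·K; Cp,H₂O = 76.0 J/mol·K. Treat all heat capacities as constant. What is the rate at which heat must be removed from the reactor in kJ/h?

Q_out = 174000 kJ/h

Extent of reaction ξ = 0.659 × 282 / 2 = 92.919 mol/min
Reaction term: ξ·ΔH°_rxn = 92.919 × -72.0 = -6690.2 kJ/min
Sensible, feed 88.6→25 °C: -2295.7 kJ/min
Outlet flows (mol/min): A 96.162, B 92.919, H₂O 92.919
Sensible, products 25→164 °C: 6089.4 kJ/min
Q = ΔH = -2896.5 kJ/min = -48.275 kW
Heat removed = 173790 kJ/h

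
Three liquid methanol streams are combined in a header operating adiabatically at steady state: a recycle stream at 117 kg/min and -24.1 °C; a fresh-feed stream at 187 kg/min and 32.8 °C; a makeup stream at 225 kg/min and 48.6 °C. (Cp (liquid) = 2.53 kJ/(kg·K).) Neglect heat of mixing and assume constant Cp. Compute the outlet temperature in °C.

No heat crosses the boundary, so H_out = H_in.
Σ ṁᵢCp,ᵢTᵢ = 117×2.53×-24.1 + 187×2.53×32.8 + 225×2.53×48.6 = 36050
Σ ṁᵢCp,ᵢ = 117×2.53 + 187×2.53 + 225×2.53 = 1338.4
T_out = 36050 / 1338.4 = 26.936 °C

T_out = 26.9 °C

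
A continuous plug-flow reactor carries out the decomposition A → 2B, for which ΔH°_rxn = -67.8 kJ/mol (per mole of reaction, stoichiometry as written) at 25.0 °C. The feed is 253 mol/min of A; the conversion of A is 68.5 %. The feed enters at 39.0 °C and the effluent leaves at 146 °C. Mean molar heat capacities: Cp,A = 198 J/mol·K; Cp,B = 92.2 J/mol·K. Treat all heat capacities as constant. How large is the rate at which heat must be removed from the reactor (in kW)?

Extent of reaction ξ = 0.685 × 253 = 173.31 mol/min
Reaction term: ξ·ΔH°_rxn = 173.31 × -67.8 = -11750 kJ/min
Sensible, feed 39.0→25 °C: -701.32 kJ/min
Outlet flows (mol/min): A 79.695, B 346.61
Sensible, products 25→146 °C: 5776.2 kJ/min
Q = ΔH = -6675.2 kJ/min = -111.25 kW
Heat removed = 111.25 kW

Q_out = 111 kW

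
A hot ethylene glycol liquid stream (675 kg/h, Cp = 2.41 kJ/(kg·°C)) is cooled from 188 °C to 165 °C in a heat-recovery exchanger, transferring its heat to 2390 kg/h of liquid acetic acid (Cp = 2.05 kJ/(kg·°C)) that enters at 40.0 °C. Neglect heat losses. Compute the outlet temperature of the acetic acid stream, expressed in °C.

Heat released by hot stream: Q = 675 × 2.41 × (188 − 165) = 37415 kJ/h
Energy balance on cold side (adiabatic exchanger): Q = ṁ_c·Cp_c·(T_c,out − T_c,in)
T_c,out = 40.0 + 37415/(2390 × 2.05) = 47.637 °C

T_c,out = 47.6 °C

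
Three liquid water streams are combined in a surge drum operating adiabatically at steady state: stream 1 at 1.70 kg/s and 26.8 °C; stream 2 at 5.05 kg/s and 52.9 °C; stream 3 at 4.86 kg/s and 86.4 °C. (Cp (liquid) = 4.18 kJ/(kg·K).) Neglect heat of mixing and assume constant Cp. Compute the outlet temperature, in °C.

Energy balance with Q = 0: Σ ṁᵢCp,ᵢ(T_out − Tᵢ) = 0
T_out = Σ ṁᵢCp,ᵢTᵢ / Σ ṁᵢCp,ᵢ
      = 3062.3 / 48.53 = 63.102 °C

T_out = 63.1 °C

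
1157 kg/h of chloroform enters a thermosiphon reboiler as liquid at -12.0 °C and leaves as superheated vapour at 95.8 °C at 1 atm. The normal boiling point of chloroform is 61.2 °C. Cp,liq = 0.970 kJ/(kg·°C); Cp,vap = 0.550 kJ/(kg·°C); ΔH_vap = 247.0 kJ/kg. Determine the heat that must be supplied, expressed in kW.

Q = 108 kW

liquid -12.0→61.2 °C: 71.004 kJ/kg
vaporisation at 61.2 °C: 247 kJ/kg
vapour 61.2→95.8 °C: 19.03 kJ/kg
Δh = 71.004 + 247 + 19.03 = 337.03 kJ/kg
Q = ṁ·Δh = 1157 kg/h × 337.03 kJ/kg = 389950 kJ/h
|Q| = 108.32 kW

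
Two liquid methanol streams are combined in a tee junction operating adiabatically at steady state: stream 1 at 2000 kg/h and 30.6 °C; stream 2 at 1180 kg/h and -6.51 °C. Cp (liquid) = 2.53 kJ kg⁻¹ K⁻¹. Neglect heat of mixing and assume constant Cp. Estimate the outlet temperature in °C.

T_out = 16.8 °C

No heat crosses the boundary, so H_out = H_in.
Σ ṁᵢCp,ᵢTᵢ = 2000×2.53×30.6 + 1180×2.53×-6.51 = 135400
Σ ṁᵢCp,ᵢ = 2000×2.53 + 1180×2.53 = 8045.4
T_out = 135400 / 8045.4 = 16.83 °C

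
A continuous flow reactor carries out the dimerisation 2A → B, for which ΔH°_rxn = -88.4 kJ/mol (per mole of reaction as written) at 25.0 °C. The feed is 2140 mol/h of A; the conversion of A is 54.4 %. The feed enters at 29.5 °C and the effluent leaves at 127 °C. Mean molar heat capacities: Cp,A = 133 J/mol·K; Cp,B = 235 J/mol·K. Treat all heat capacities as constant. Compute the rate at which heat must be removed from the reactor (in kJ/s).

Extent of reaction ξ = 0.544 × 2140 / 2 = 582.08 mol/h
Reaction term: ξ·ΔH°_rxn = 582.08 × -88.4 = -51456 kJ/h
Sensible, feed 29.5→25 °C: -1280.8 kJ/h
Outlet flows (mol/h): A 975.84, B 582.08
Sensible, products 25→127 °C: 27191 kJ/h
Q = ΔH = -25546 kJ/h = -7.0961 kW
Heat removed = 7.0961 kJ/s

Q_out = 7.10 kJ/s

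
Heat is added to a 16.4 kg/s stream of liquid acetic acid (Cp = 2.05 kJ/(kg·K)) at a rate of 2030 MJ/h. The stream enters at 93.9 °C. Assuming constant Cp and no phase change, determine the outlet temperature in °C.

Q = 2030 MJ/h = 563.89 kJ/s
ΔT = Q/(ṁ·Cp) = 563.89/(16.4×2.05) = 16.772 K
T_out = 93.9 + 16.772 = 110.67 °C

T_out = 111 °C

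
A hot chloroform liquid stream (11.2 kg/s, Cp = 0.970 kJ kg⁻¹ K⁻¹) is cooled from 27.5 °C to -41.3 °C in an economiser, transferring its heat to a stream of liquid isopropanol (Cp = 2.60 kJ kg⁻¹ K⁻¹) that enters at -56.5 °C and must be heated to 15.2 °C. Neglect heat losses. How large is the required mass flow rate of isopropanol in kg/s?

Heat released by hot stream: Q = 11.2 × 0.970 × (27.5 − -41.3) = 747.44 kJ/s
Energy balance on cold side (adiabatic exchanger): Q = ṁ_c·Cp_c·(T_c,out − T_c,in)
ṁ_c = 747.44 / [2.60 × (15.2 − -56.5)] = 4.0095 kg/s

ṁ_c = 4.01 kg/s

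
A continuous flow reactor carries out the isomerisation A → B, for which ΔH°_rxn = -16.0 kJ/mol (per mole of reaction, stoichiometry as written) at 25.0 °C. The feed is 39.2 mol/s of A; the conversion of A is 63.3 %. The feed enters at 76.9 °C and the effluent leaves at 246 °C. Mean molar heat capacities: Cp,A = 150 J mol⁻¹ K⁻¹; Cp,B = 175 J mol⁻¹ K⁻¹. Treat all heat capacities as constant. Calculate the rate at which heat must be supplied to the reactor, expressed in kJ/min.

Extent of reaction ξ = 0.633 × 39.2 = 24.814 mol/s
Reaction term: ξ·ΔH°_rxn = 24.814 × -16.0 = -397.02 kJ/s
Sensible, feed 76.9→25 °C: -305.17 kJ/s
Outlet flows (mol/s): A 14.386, B 24.814
Sensible, products 25→246 °C: 1436.6 kJ/s
Q = ΔH = 734.39 kJ/s = 734.39 kW
Heat supplied = 44063 kJ/min

Q_in = 44100 kJ/min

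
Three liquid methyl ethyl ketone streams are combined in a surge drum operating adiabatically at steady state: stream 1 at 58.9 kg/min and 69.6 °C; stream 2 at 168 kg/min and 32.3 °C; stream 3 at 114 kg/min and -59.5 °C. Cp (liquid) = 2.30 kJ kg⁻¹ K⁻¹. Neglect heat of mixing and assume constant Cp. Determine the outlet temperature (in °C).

T_out = 8.05 °C

Energy balance with Q = 0: Σ ṁᵢCp,ᵢ(T_out − Tᵢ) = 0
T_out = Σ ṁᵢCp,ᵢTᵢ / Σ ṁᵢCp,ᵢ
      = 6308.5 / 784.07 = 8.0459 °C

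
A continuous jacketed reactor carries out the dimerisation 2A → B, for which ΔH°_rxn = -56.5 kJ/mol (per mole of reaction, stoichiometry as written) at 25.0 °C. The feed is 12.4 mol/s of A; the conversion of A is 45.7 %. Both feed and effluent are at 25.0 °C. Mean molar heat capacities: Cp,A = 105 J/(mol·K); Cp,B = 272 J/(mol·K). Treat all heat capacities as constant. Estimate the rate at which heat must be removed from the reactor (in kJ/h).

Extent of reaction ξ = 0.457 × 12.4 / 2 = 2.8334 mol/s
Reaction term: ξ·ΔH°_rxn = 2.8334 × -56.5 = -160.09 kJ/s
Q = ΔH = -160.09 kJ/s = -160.09 kW
Heat removed = 576310 kJ/h

Q_out = 576000 kJ/h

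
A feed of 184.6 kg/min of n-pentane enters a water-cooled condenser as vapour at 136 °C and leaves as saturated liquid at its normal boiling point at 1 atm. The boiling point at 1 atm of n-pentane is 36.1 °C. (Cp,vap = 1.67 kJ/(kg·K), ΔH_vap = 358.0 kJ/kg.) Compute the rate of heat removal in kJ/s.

vapour 136→36.1 °C: -166.83 kJ/kg
condensation at 36.1 °C: -358 kJ/kg
Δh = -166.83 + -358 = -524.83 kJ/kg
Q = ṁ·Δh = 184.6 kg/min × -524.83 kJ/kg = -96884 kJ/min
|Q| = 1614.7 kW

Q_c = 1610 kJ/s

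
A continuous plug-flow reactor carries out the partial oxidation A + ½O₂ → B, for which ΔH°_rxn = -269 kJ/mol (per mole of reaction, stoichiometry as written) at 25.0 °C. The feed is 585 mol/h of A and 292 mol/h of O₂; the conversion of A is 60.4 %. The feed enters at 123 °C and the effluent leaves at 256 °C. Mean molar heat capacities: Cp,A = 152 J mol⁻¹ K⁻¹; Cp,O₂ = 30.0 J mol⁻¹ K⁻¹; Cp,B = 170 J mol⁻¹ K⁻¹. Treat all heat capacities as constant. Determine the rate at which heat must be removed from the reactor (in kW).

Extent of reaction ξ = 0.604 × 585 = 353.34 mol/h
Reaction term: ξ·ΔH°_rxn = 353.34 × -269 = -95048 kJ/h
Sensible, feed 123→25 °C: -9572.6 kJ/h
Outlet flows (mol/h): A 231.66, O₂ 115.33, B 353.34
Sensible, products 25→256 °C: 22809 kJ/h
Q = ΔH = -81812 kJ/h = -22.726 kW
Heat removed = 22.726 kW

Q_out = 22.7 kW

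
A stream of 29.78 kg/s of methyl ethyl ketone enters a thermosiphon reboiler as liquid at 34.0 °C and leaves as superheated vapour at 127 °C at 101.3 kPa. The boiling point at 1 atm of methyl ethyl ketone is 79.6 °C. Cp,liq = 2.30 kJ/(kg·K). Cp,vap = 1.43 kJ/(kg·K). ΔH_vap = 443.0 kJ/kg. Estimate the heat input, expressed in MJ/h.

liquid 34.0→79.6 °C: 104.88 kJ/kg
vaporisation at 79.6 °C: 443 kJ/kg
vapour 79.6→127 °C: 67.782 kJ/kg
Δh = 104.88 + 443 + 67.782 = 615.66 kJ/kg
Q = ṁ·Δh = 29.78 kg/s × 615.66 kJ/kg = 18334 kJ/s
|Q| = 18334 kW = 66004 MJ/h

Q = 66000 MJ/h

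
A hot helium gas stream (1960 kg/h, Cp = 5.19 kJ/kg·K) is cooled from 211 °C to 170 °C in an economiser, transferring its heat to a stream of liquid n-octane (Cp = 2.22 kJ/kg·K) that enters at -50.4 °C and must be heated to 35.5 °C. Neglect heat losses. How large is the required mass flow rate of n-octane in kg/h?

ṁ_c = 2190 kg/h

Heat released by hot stream: Q = 1960 × 5.19 × (211 − 170) = 417070 kJ/h
Energy balance on cold side (adiabatic exchanger): Q = ṁ_c·Cp_c·(T_c,out − T_c,in)
ṁ_c = 417070 / [2.22 × (35.5 − -50.4)] = 2187.1 kg/h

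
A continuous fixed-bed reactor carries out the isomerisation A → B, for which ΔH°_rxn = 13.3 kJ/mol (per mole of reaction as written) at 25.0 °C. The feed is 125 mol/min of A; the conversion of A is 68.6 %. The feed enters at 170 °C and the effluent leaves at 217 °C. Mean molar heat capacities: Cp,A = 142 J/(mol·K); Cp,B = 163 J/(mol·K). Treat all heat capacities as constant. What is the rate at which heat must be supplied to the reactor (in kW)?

Extent of reaction ξ = 0.686 × 125 = 85.75 mol/min
Reaction term: ξ·ΔH°_rxn = 85.75 × 13.3 = 1140.5 kJ/min
Sensible, feed 170→25 °C: -2573.8 kJ/min
Outlet flows (mol/min): A 39.25, B 85.75
Sensible, products 25→217 °C: 3753.7 kJ/min
Q = ΔH = 2320.5 kJ/min = 38.674 kW
Heat supplied = 38.674 kW

Q_in = 38.7 kW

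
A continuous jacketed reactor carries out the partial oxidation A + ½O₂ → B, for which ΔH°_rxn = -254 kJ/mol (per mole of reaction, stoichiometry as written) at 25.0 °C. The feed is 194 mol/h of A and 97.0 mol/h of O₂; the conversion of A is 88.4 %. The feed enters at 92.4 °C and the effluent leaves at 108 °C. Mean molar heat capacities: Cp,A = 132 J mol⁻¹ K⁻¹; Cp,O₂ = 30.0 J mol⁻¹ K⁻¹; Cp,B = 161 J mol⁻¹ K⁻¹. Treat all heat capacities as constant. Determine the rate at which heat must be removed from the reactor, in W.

Q_out = 11900 W

Extent of reaction ξ = 0.884 × 194 = 171.5 mol/h
Reaction term: ξ·ΔH°_rxn = 171.5 × -254 = -43560 kJ/h
Sensible, feed 92.4→25 °C: -1922.1 kJ/h
Outlet flows (mol/h): A 22.504, O₂ 11.252, B 171.5
Sensible, products 25→108 °C: 2566.3 kJ/h
Q = ΔH = -42916 kJ/h = -11.921 kW
Heat removed = 11921 W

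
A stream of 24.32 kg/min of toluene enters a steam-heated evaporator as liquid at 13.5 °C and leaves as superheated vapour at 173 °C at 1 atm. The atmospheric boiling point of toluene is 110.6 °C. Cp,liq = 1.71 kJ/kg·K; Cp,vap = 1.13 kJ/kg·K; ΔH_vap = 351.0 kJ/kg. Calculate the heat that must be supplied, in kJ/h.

liquid 13.5→110.6 °C: 166.04 kJ/kg
vaporisation at 110.6 °C: 351 kJ/kg
vapour 110.6→173 °C: 70.512 kJ/kg
Δh = 166.04 + 351 + 70.512 = 587.55 kJ/kg
Q = ṁ·Δh = 24.32 kg/min × 587.55 kJ/kg = 14289 kJ/min
|Q| = 238.15 kW = 857360 kJ/h

Q = 857000 kJ/h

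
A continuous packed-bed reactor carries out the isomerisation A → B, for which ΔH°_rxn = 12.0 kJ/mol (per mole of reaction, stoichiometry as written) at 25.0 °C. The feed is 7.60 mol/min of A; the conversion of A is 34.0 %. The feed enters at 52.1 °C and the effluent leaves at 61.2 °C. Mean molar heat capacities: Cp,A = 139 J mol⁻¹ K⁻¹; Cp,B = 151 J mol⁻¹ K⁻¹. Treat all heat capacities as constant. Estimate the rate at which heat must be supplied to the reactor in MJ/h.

Extent of reaction ξ = 0.340 × 7.60 = 2.584 mol/min
Reaction term: ξ·ΔH°_rxn = 2.584 × 12.0 = 31.008 kJ/min
Sensible, feed 52.1→25 °C: -28.628 kJ/min
Outlet flows (mol/min): A 5.016, B 2.584
Sensible, products 25→61.2 °C: 39.364 kJ/min
Q = ΔH = 41.744 kJ/min = 0.69573 kW
Heat supplied = 2.5046 MJ/h

Q_in = 2.50 MJ/h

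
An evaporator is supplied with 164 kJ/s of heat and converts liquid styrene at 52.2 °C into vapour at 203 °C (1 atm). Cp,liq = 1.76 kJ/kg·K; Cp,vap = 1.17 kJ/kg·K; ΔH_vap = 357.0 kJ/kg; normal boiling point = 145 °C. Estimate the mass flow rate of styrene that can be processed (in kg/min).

ṁ = 16.7 kg/min

Δh = 1.76×(145−52.2) + 357.0 + 1.17×(203−145) = 588.19 kJ/kg
Q = 164 kJ/s = 164 kJ/s = 9840 kJ/min
ṁ = Q/Δh = 9840 / 588.19 = 16.729 kg/min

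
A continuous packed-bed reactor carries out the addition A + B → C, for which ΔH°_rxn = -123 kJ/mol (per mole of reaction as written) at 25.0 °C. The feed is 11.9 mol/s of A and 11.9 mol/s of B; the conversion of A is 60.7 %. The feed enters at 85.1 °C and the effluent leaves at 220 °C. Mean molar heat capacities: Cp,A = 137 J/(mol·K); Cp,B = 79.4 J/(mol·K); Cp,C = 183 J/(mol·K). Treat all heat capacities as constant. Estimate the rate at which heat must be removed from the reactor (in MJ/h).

Q_out = 2120 MJ/h

Extent of reaction ξ = 0.607 × 11.9 = 7.2233 mol/s
Reaction term: ξ·ΔH°_rxn = 7.2233 × -123 = -888.47 kJ/s
Sensible, feed 85.1→25 °C: -154.77 kJ/s
Outlet flows (mol/s): A 4.6767, B 4.6767, C 7.2233
Sensible, products 25→220 °C: 455.11 kJ/s
Q = ΔH = -588.12 kJ/s = -588.12 kW
Heat removed = 2117.2 MJ/h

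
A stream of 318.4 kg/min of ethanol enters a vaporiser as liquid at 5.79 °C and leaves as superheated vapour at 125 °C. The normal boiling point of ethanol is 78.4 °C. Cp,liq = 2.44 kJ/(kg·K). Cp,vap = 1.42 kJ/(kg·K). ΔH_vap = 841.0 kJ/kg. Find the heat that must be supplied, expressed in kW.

liquid 5.79→78.4 °C: 177.17 kJ/kg
vaporisation at 78.4 °C: 841 kJ/kg
vapour 78.4→125 °C: 66.172 kJ/kg
Δh = 177.17 + 841 + 66.172 = 1084.3 kJ/kg
Q = ṁ·Δh = 318.4 kg/min × 1084.3 kJ/kg = 345250 kJ/min
|Q| = 5754.2 kW

Q = 5750 kW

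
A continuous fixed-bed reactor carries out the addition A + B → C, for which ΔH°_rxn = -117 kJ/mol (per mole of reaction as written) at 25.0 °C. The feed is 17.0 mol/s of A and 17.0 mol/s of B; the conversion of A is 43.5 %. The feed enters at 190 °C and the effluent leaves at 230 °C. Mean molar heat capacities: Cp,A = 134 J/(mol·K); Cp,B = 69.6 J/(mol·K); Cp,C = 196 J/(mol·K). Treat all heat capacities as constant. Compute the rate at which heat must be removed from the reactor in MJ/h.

Extent of reaction ξ = 0.435 × 17.0 = 7.395 mol/s
Reaction term: ξ·ΔH°_rxn = 7.395 × -117 = -865.21 kJ/s
Sensible, feed 190→25 °C: -571.1 kJ/s
Outlet flows (mol/s): A 9.605, B 9.605, C 7.395
Sensible, products 25→230 °C: 698.02 kJ/s
Q = ΔH = -738.29 kJ/s = -738.29 kW
Heat removed = 2657.8 MJ/h

Q_out = 2660 MJ/h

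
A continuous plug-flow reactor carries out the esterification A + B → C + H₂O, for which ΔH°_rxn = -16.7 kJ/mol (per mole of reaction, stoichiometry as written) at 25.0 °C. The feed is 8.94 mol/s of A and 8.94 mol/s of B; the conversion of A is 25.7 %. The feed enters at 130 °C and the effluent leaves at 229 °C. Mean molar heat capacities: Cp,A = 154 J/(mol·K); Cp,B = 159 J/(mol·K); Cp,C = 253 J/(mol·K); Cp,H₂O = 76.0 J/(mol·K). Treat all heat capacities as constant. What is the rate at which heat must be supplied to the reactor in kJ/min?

Q_in = 14800 kJ/min

Extent of reaction ξ = 0.257 × 8.94 = 2.2976 mol/s
Reaction term: ξ·ΔH°_rxn = 2.2976 × -16.7 = -38.37 kJ/s
Sensible, feed 130→25 °C: -293.81 kJ/s
Outlet flows (mol/s): A 6.6424, B 6.6424, C 2.2976, H₂O 2.2976
Sensible, products 25→229 °C: 578.34 kJ/s
Q = ΔH = 246.15 kJ/s = 246.15 kW
Heat supplied = 14769 kJ/min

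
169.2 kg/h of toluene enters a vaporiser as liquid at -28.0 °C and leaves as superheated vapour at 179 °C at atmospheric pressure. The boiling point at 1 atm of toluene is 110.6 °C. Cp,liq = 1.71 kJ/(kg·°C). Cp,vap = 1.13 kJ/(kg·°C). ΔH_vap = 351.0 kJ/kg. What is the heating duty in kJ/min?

Q = 1880 kJ/min

liquid -28.0→110.6 °C: 237.01 kJ/kg
vaporisation at 110.6 °C: 351 kJ/kg
vapour 110.6→179 °C: 77.292 kJ/kg
Δh = 237.01 + 351 + 77.292 = 665.3 kJ/kg
Q = ṁ·Δh = 169.2 kg/h × 665.3 kJ/kg = 112570 kJ/h
|Q| = 31.269 kW = 1876.1 kJ/min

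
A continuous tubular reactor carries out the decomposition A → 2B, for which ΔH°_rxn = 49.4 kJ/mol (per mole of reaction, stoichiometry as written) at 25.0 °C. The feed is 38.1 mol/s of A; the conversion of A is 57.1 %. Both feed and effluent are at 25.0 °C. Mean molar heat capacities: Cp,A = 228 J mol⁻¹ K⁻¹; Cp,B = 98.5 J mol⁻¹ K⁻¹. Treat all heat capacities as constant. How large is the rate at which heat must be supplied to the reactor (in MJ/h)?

Extent of reaction ξ = 0.571 × 38.1 = 21.755 mol/s
Reaction term: ξ·ΔH°_rxn = 21.755 × 49.4 = 1074.7 kJ/s
Q = ΔH = 1074.7 kJ/s = 1074.7 kW
Heat supplied = 3868.9 MJ/h

Q_in = 3870 MJ/h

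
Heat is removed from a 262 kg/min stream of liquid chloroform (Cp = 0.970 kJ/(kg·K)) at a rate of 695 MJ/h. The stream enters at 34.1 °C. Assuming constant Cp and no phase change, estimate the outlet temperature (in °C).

T_out = -11.5 °C

Q = 695 MJ/h = 11583 kJ/min
ΔT = Q/(ṁ·Cp) = 11583/(262×0.970) = 45.579 K
T_out = 34.1 − 45.579 = -11.479 °C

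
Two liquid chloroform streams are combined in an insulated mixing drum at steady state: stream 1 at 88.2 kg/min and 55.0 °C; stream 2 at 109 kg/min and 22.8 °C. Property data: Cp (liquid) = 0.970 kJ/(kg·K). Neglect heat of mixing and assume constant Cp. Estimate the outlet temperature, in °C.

T_out = 37.2 °C

No heat crosses the boundary, so H_out = H_in.
Σ ṁᵢCp,ᵢTᵢ = 88.2×0.970×55.0 + 109×0.970×22.8 = 7116.1
Σ ṁᵢCp,ᵢ = 88.2×0.970 + 109×0.970 = 191.28
T_out = 7116.1 / 191.28 = 37.202 °C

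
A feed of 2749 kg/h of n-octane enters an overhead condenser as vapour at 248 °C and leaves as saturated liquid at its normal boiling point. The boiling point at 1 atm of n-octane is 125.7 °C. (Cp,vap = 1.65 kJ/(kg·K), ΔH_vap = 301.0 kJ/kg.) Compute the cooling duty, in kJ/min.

vapour 248→125.7 °C: -201.79 kJ/kg
condensation at 125.7 °C: -301 kJ/kg
Δh = -201.79 + -301 = -502.79 kJ/kg
Q = ṁ·Δh = 2749 kg/h × -502.79 kJ/kg = -1.3822e+06 kJ/h
|Q| = 383.94 kW = 23036 kJ/min

Q_c = 23000 kJ/min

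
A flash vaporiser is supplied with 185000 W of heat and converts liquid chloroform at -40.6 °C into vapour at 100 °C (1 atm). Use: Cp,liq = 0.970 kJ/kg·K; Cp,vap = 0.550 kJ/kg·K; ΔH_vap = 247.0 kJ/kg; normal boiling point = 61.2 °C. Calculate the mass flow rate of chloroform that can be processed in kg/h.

ṁ = 1810 kg/h

Δh = 0.970×(61.2−-40.6) + 247.0 + 0.550×(100−61.2) = 367.09 kJ/kg
Q = 185000 W = 185 kJ/s = 666000 kJ/h
ṁ = Q/Δh = 666000 / 367.09 = 1814.3 kg/h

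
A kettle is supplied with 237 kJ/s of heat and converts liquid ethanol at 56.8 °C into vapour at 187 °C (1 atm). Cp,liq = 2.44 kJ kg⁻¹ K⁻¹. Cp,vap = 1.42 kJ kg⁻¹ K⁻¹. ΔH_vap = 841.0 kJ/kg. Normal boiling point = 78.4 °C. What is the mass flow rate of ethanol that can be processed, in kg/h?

ṁ = 814 kg/h

Δh = 2.44×(78.4−56.8) + 841.0 + 1.42×(187−78.4) = 1047.9 kJ/kg
Q = 237 kJ/s = 237 kJ/s = 853200 kJ/h
ṁ = Q/Δh = 853200 / 1047.9 = 814.19 kg/h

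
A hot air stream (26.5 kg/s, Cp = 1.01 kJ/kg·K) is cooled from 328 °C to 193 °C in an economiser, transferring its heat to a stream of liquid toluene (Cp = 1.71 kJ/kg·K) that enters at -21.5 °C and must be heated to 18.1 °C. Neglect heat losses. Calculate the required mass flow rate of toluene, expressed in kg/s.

ṁ_c = 53.4 kg/s

Heat released by hot stream: Q = 26.5 × 1.01 × (328 − 193) = 3613.3 kJ/s
Energy balance on cold side (adiabatic exchanger): Q = ṁ_c·Cp_c·(T_c,out − T_c,in)
ṁ_c = 3613.3 / [1.71 × (18.1 − -21.5)] = 53.359 kg/s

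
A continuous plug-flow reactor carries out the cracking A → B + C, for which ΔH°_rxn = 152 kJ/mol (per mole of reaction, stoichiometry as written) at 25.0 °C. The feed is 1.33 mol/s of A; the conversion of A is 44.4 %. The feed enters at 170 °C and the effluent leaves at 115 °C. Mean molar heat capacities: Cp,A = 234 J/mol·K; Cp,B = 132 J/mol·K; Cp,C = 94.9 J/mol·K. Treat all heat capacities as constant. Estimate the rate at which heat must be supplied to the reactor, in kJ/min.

Extent of reaction ξ = 0.444 × 1.33 = 0.59052 mol/s
Reaction term: ξ·ΔH°_rxn = 0.59052 × 152 = 89.759 kJ/s
Sensible, feed 170→25 °C: -45.127 kJ/s
Outlet flows (mol/s): A 0.73948, B 0.59052, C 0.59052
Sensible, products 25→115 °C: 27.632 kJ/s
Q = ΔH = 72.265 kJ/s = 72.265 kW
Heat supplied = 4335.9 kJ/min

Q_in = 4340 kJ/min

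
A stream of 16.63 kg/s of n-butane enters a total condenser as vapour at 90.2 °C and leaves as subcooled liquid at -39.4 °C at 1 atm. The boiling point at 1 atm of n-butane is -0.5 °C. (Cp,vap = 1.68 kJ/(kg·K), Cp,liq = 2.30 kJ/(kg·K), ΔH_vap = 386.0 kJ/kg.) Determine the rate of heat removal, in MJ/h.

vapour 90.2→-0.5 °C: -152.38 kJ/kg
condensation at -0.5 °C: -386 kJ/kg
liquid -0.5→-39.4 °C: -89.47 kJ/kg
Δh = -152.38 + -386 + -89.47 = -627.85 kJ/kg
Q = ṁ·Δh = 16.63 kg/s × -627.85 kJ/kg = -10441 kJ/s
|Q| = 10441 kW = 37588 MJ/h

Q_c = 37600 MJ/h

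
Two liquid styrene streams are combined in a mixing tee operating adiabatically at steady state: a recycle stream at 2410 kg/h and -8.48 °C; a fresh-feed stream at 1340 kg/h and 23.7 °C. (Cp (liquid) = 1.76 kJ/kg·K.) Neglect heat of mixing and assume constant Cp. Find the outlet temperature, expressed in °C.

Energy balance with Q = 0: Σ ṁᵢCp,ᵢ(T_out − Tᵢ) = 0
T_out = Σ ṁᵢCp,ᵢTᵢ / Σ ṁᵢCp,ᵢ
      = 19925 / 6600 = 3.019 °C

T_out = 3.02 °C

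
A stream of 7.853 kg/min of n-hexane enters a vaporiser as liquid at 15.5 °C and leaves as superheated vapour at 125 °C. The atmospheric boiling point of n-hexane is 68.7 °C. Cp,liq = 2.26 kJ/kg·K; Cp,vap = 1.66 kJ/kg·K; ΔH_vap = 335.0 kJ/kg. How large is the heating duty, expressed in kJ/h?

Q = 259000 kJ/h

liquid 15.5→68.7 °C: 120.23 kJ/kg
vaporisation at 68.7 °C: 335 kJ/kg
vapour 68.7→125 °C: 93.458 kJ/kg
Δh = 120.23 + 335 + 93.458 = 548.69 kJ/kg
Q = ṁ·Δh = 7.853 kg/min × 548.69 kJ/kg = 4308.9 kJ/min
|Q| = 71.814 kW = 258530 kJ/h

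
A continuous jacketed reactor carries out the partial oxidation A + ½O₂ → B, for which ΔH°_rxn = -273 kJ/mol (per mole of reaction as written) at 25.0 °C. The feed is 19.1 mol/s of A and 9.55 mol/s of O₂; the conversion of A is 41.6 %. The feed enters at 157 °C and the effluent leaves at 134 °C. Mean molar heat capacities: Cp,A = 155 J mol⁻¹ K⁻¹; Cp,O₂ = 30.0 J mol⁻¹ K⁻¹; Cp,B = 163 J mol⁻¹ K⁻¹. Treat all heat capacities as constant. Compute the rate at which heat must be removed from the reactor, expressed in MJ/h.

Extent of reaction ξ = 0.416 × 19.1 = 7.9456 mol/s
Reaction term: ξ·ΔH°_rxn = 7.9456 × -273 = -2169.1 kJ/s
Sensible, feed 157→25 °C: -428.6 kJ/s
Outlet flows (mol/s): A 11.154, O₂ 5.5772, B 7.9456
Sensible, products 25→134 °C: 347.86 kJ/s
Q = ΔH = -2249.9 kJ/s = -2249.9 kW
Heat removed = 8099.6 MJ/h

Q_out = 8100 MJ/h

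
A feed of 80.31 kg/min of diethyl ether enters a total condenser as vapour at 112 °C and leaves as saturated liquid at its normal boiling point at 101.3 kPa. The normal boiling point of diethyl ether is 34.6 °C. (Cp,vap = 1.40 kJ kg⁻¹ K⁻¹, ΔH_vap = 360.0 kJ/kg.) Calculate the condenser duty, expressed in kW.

Q_c = 627 kW

vapour 112→34.6 °C: -108.36 kJ/kg
condensation at 34.6 °C: -360 kJ/kg
Δh = -108.36 + -360 = -468.36 kJ/kg
Q = ṁ·Δh = 80.31 kg/min × -468.36 kJ/kg = -37614 kJ/min
|Q| = 626.9 kW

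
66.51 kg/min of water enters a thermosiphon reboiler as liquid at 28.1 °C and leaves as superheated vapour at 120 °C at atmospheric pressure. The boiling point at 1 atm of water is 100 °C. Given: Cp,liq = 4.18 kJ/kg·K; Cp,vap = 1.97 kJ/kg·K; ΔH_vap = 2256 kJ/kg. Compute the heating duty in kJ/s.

Q = 2880 kJ/s

liquid 28.1→100 °C: 300.54 kJ/kg
vaporisation at 100 °C: 2256 kJ/kg
vapour 100→120 °C: 39.4 kJ/kg
Δh = 300.54 + 2256 + 39.4 = 2595.9 kJ/kg
Q = ṁ·Δh = 66.51 kg/min × 2595.9 kJ/kg = 172660 kJ/min
|Q| = 2877.6 kW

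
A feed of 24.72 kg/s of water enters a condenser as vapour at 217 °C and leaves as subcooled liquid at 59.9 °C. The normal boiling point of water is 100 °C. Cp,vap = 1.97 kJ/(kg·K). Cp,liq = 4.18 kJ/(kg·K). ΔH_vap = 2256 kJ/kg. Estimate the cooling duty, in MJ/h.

vapour 217→100 °C: -230.49 kJ/kg
condensation at 100 °C: -2256 kJ/kg
liquid 100→59.9 °C: -167.62 kJ/kg
Δh = -230.49 + -2256 + -167.62 = -2654.1 kJ/kg
Q = ṁ·Δh = 24.72 kg/s × -2654.1 kJ/kg = -65610 kJ/s
|Q| = 65610 kW = 236190 MJ/h

Q_c = 236000 MJ/h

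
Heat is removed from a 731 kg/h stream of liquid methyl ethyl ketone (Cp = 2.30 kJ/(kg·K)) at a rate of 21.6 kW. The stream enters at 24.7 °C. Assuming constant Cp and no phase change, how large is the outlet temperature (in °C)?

Q = 21.6 kW = 77760 kJ/h
ΔT = Q/(ṁ·Cp) = 77760/(731×2.30) = 46.25 K
T_out = 24.7 − 46.25 = -21.55 °C

T_out = -21.5 °C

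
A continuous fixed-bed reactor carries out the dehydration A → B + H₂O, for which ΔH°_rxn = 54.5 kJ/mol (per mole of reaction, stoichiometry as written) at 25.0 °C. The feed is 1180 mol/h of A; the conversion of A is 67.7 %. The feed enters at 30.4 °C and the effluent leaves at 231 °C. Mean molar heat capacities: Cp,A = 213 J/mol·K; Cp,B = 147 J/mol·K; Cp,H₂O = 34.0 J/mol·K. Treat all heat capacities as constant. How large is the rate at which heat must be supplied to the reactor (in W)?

Extent of reaction ξ = 0.677 × 1180 = 798.86 mol/h
Reaction term: ξ·ΔH°_rxn = 798.86 × 54.5 = 43538 kJ/h
Sensible, feed 30.4→25 °C: -1357.2 kJ/h
Outlet flows (mol/h): A 381.14, B 798.86, H₂O 798.86
Sensible, products 25→231 °C: 46510 kJ/h
Q = ΔH = 88691 kJ/h = 24.636 kW
Heat supplied = 24636 W

Q_in = 24600 W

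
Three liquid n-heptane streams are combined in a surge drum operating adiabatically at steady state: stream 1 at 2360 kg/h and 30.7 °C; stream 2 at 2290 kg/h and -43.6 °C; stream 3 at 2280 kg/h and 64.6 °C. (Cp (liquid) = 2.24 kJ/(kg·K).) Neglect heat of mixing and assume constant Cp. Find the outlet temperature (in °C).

T_out = 17.3 °C

Energy balance with Q = 0: Σ ṁᵢCp,ᵢ(T_out − Tᵢ) = 0
Σ ṁᵢCp,ᵢTᵢ = 2360×2.24×30.7 + 2290×2.24×-43.6 + 2280×2.24×64.6 = 268570
Σ ṁᵢCp,ᵢ = 2360×2.24 + 2290×2.24 + 2280×2.24 = 15523
T_out = 268570 / 15523 = 17.301 °C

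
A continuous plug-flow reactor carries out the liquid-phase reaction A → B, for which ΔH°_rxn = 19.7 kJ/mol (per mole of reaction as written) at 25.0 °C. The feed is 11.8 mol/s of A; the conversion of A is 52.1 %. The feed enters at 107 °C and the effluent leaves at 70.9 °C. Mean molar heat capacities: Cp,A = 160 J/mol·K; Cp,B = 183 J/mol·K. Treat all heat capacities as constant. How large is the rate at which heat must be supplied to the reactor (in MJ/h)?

Q_in = 214 MJ/h

Extent of reaction ξ = 0.521 × 11.8 = 6.1478 mol/s
Reaction term: ξ·ΔH°_rxn = 6.1478 × 19.7 = 121.11 kJ/s
Sensible, feed 107→25 °C: -154.82 kJ/s
Outlet flows (mol/s): A 5.6522, B 6.1478
Sensible, products 25→70.9 °C: 93.149 kJ/s
Q = ΔH = 59.445 kJ/s = 59.445 kW
Heat supplied = 214 MJ/h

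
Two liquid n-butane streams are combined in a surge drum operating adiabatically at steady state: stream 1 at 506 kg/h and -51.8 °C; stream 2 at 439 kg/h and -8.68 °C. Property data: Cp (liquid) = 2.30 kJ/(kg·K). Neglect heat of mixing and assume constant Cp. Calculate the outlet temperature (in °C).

Adiabatic, steady state ⇒ Σ ṁᵢCp,ᵢ(T_out − Tᵢ) = 0
T_out = Σ ṁᵢCp,ᵢTᵢ / Σ ṁᵢCp,ᵢ
      = -69049 / 2173.5 = -31.769 °C

T_out = -31.8 °C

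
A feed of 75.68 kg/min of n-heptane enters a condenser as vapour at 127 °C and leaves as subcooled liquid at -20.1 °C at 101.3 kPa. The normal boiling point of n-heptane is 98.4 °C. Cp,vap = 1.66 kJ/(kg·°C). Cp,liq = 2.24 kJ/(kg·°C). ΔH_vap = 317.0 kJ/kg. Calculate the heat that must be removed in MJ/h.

vapour 127→98.4 °C: -47.476 kJ/kg
condensation at 98.4 °C: -317 kJ/kg
liquid 98.4→-20.1 °C: -265.44 kJ/kg
Δh = -47.476 + -317 + -265.44 = -629.92 kJ/kg
Q = ṁ·Δh = 75.68 kg/min × -629.92 kJ/kg = -47672 kJ/min
|Q| = 794.53 kW = 2860.3 MJ/h

Q_c = 2860 MJ/h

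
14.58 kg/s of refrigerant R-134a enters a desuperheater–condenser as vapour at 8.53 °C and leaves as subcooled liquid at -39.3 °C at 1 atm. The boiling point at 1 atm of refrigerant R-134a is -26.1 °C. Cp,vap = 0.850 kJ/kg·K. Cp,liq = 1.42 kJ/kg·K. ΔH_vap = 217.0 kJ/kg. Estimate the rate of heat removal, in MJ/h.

Q_c = 13900 MJ/h

vapour 8.53→-26.1 °C: -29.436 kJ/kg
condensation at -26.1 °C: -217 kJ/kg
liquid -26.1→-39.3 °C: -18.744 kJ/kg
Δh = -29.436 + -217 + -18.744 = -265.18 kJ/kg
Q = ṁ·Δh = 14.58 kg/s × -265.18 kJ/kg = -3866.3 kJ/s
|Q| = 3866.3 kW = 13919 MJ/h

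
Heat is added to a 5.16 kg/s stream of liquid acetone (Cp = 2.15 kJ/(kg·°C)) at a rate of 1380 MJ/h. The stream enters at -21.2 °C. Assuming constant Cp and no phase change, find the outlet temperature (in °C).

T_out = 13.4 °C

Q = 1380 MJ/h = 383.33 kJ/s
ΔT = Q/(ṁ·Cp) = 383.33/(5.16×2.15) = 34.553 K
T_out = -21.2 + 34.553 = 13.353 °C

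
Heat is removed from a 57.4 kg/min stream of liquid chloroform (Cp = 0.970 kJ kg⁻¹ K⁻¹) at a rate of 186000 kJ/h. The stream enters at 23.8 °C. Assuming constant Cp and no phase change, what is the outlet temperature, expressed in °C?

Q = 186000 kJ/h = 3100 kJ/min
ΔT = Q/(ṁ·Cp) = 3100/(57.4×0.970) = 55.677 K
T_out = 23.8 − 55.677 = -31.877 °C

T_out = -31.9 °C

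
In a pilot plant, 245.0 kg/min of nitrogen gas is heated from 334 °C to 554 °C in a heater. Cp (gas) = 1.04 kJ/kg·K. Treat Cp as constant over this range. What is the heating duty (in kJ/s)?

Q = 934 kJ/s

Q = ṁ·Cp·ΔT = 245.0 × 1.04 × (554 − 334) = 56056 kJ/min
Converting: 56056 / 60 s = 934.27 kW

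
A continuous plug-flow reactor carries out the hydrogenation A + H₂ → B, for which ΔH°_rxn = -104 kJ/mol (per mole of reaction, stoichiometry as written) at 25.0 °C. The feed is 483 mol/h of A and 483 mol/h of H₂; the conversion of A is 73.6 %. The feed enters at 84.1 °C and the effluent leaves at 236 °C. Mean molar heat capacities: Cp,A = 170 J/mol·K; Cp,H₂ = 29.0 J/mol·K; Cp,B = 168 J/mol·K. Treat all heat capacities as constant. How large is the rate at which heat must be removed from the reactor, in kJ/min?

Q_out = 412 kJ/min

Extent of reaction ξ = 0.736 × 483 = 355.49 mol/h
Reaction term: ξ·ΔH°_rxn = 355.49 × -104 = -36971 kJ/h
Sensible, feed 84.1→25 °C: -5680.5 kJ/h
Outlet flows (mol/h): A 127.51, H₂ 127.51, B 355.49
Sensible, products 25→236 °C: 17955 kJ/h
Q = ΔH = -24696 kJ/h = -6.86 kW
Heat removed = 411.6 kJ/min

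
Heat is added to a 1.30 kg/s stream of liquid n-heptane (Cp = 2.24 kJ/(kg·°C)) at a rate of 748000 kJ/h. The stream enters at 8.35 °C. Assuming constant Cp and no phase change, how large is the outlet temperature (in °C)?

T_out = 79.7 °C

Q = 748000 kJ/h = 207.78 kJ/s
ΔT = Q/(ṁ·Cp) = 207.78/(1.30×2.24) = 71.352 K
T_out = 8.35 + 71.352 = 79.702 °C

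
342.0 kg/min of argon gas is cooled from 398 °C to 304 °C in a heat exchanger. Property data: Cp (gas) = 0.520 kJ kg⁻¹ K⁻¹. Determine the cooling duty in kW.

Q_c = 279 kW

Q = ṁ·Cp·ΔT = 342.0 × 0.520 × (304 − 398) = -16717 kJ/min
Converting: 16717 / 60 s = 278.62 kW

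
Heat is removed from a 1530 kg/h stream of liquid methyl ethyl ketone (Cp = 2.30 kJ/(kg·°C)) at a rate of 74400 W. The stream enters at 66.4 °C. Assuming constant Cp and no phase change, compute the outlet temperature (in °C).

T_out = -9.71 °C

Q = 74400 W = 267840 kJ/h
ΔT = Q/(ṁ·Cp) = 267840/(1530×2.30) = 76.113 K
T_out = 66.4 − 76.113 = -9.7125 °C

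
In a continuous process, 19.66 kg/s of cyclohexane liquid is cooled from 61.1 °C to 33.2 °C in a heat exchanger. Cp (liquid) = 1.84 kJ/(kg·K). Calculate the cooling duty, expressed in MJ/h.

Q = ṁ·Cp·ΔT = 19.66 × 1.84 × (33.2 − 61.1) = -1009.3 kJ/s
Cooling duty = 3633.4 MJ/h

Q_c = 3630 MJ/h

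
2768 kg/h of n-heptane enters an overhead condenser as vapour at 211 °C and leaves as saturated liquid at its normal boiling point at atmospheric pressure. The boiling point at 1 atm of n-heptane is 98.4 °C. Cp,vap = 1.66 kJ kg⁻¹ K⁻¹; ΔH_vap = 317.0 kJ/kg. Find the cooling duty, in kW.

vapour 211→98.4 °C: -186.92 kJ/kg
condensation at 98.4 °C: -317 kJ/kg
Δh = -186.92 + -317 = -503.92 kJ/kg
Q = ṁ·Δh = 2768 kg/h × -503.92 kJ/kg = -1.3948e+06 kJ/h
|Q| = 387.46 kW

Q_c = 387 kW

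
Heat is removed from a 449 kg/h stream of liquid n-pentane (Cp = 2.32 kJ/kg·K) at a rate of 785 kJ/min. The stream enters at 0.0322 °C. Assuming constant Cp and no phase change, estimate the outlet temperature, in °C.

Q = 785 kJ/min = 47100 kJ/h
ΔT = Q/(ṁ·Cp) = 47100/(449×2.32) = 45.215 K
T_out = 0.0322 − 45.215 = -45.183 °C

T_out = -45.2 °C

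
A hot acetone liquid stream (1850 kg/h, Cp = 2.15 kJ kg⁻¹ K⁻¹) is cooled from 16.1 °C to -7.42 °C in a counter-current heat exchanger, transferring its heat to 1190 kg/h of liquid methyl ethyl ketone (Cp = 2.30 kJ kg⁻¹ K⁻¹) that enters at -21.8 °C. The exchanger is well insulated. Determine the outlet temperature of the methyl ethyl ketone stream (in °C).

Heat released by hot stream: Q = 1850 × 2.15 × (16.1 − -7.42) = 93551 kJ/h
Energy balance on cold side (adiabatic exchanger): Q = ṁ_c·Cp_c·(T_c,out − T_c,in)
T_c,out = -21.8 + 93551/(1190 × 2.30) = 12.38 °C

T_c,out = 12.4 °C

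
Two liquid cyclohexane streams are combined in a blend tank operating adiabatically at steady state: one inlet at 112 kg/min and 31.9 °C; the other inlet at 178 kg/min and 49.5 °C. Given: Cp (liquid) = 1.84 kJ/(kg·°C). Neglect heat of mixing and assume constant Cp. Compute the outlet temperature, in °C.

T_out = 42.7 °C

No heat crosses the boundary, so H_out = H_in.
Σ ṁᵢCp,ᵢTᵢ = 112×1.84×31.9 + 178×1.84×49.5 = 22786
Σ ṁᵢCp,ᵢ = 112×1.84 + 178×1.84 = 533.6
T_out = 22786 / 533.6 = 42.703 °C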